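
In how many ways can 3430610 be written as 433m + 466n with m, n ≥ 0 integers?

gcd(466, 433) = 1.
By Bézout, 433·(-113) + 466·(105) = 1.
One solution: (412, 6979).
General: m = 412 + 466t, n = 6979 - 433t.
m ≥ 0 ⇒ t ≥ 0; n ≥ 0 ⇒ t ≤ 16. So t ∈ [0, 16]: 17 solutions.

17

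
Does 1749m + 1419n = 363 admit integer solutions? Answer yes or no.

gcd(1749, 1419):
  1749 = 1*1419 + 330
  1419 = 4*330 + 99
  330 = 3*99 + 33
  99 = 3*33
so gcd(1749, 1419) = 33.
33 divides 363, so integer solutions exist.

yes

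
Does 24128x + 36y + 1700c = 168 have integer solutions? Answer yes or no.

yes

gcd(24128, 36) = 4  (24128 = 670·36 + 8, 36 = 4·8 + 4, 8 = 2·4).
gcd(4, 1700) = 4.
4 divides 168, so integer solutions exist.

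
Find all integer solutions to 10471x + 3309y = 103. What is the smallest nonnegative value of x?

2707

gcd(10471, 3309):
  10471 = 3*3309 + 544
  3309 = 6*544 + 45
  544 = 12*45 + 4
  45 = 11*4 + 1
  4 = 4*1
so gcd(10471, 3309) = 1.
1 divides 103, so solutions exist.
Back-substitute for Bézout coefficients:
  1 = 45 - 11*4
  ... = 10471*(-809) + 3309*(2560)
Scale by 103/1 = 103: (x₀, y₀) = (-83327, 263680).
General solution: x = -83327 + 3309t, y = 263680 - 10471t for integer t.
x ≥ 0: smallest is -83327 mod 3309 = 2707 (at t = 26), with y = -8566.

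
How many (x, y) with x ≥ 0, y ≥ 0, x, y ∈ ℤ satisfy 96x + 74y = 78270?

22

gcd(96, 74) = 2.
By Bézout, 96*(-10) + 74*(13) = 2.
One solution: (36, 1011).
General: x = 36 + 37t, y = 1011 - 48t.
x ≥ 0 ⇒ t ≥ 0; y ≥ 0 ⇒ t ≤ 21. So t ∈ [0, 21]: 22 solutions.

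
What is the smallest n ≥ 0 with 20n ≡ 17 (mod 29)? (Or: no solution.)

11

gcd(29, 20):
  29 = 1·20 + 9
  20 = 2·9 + 2
  9 = 4·2 + 1
  2 = 2·1
so gcd(29, 20) = 1.
1 divides 17, so solutions exist.
Back-substitute for Bézout coefficients:
  1 = 9 - 4·2
  ... = 20·(-13) + 29·(9)
So 20·(-13) ≡ 1 (mod 29); multiply by 17: n ≡ -221 (mod 29).
Smallest nonnegative: n = -221 mod 29 = 11.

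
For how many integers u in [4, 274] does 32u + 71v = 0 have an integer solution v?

gcd(71, 32) = 1.
By Bézout, 32*(20) + 71*(-9) = 1.
Particular solution: (0, 0).
General solution: u = 0 + 71t, v = 0 - 32t for integer t.
4 ≤ 0 + 71t ≤ 274 gives t ∈ [1, 3], which is 3 values.

3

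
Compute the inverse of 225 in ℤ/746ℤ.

63

gcd(746, 225):
  746 = 3*225 + 71
  225 = 3*71 + 12
  71 = 5*12 + 11
  12 = 1*11 + 1
  11 = 11*1
so gcd(746, 225) = 1.
Back-substitute for Bézout coefficients:
  1 = 12 - 1*11
  ... = 225*(63) + 746*(-19)
So 225*63 ≡ 1 (mod 746), and 63 mod 746 = 63.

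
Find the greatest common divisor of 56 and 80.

8

gcd(80, 56):
  80 = 1×56 + 24
  56 = 2×24 + 8
  24 = 3×8
so gcd(80, 56) = 8.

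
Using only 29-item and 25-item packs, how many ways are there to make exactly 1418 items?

2

Need nonnegative integers with 29j + 25k = 1418.
gcd(29, 25) = 1, and 29·(-6) + 25·(7) = 1.
So (j₀, k₀) = (-8508, 9926); general j = -8508 + 25t, k = 9926 - 29t.
j ≥ 0 ⇒ t ≥ 341; k ≥ 0 ⇒ t ≤ 342. That's 2 values of t.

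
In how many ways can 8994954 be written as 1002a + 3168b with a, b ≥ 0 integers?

18

gcd(3168, 1002) = 6.
By Bézout, 1002*(215) + 3168*(-68) = 6.
One solution: (1, 2839).
General: a = 1 + 528t, b = 2839 - 167t.
a ≥ 0 ⇒ t ≥ 0; b ≥ 0 ⇒ t ≤ 17. So t ∈ [0, 17]: 18 solutions.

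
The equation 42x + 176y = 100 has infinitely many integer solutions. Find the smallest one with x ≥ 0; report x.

82

gcd(176, 42) = 2.
2 divides 100, so solutions exist.
By Bézout, 42·(21) + 176·(-5) = 2.
Scale by 100/2 = 50: (x₀, y₀) = (1050, -250).
General solution: x = 1050 + 88t, y = -250 - 21t for integer t.
x ≥ 0: smallest is 1050 mod 88 = 82 (at t = -11), with y = -19.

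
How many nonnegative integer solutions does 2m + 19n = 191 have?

5

gcd(19, 2) = 1  (19 = 9·2 + 1, 2 = 2·1).
Back-substituting, 2·(-9) + 19·(1) = 1.
Scale by 191: one solution is (-1719, 191). Reduce m mod 19: (10, 9).
General: m = 10 + 19t, n = 9 - 2t.
m ≥ 0 ⇒ t ≥ 0; n ≥ 0 ⇒ t ≤ 4. So t ∈ [0, 4]: 5 solutions.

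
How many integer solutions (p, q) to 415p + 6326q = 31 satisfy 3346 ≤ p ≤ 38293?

5

gcd(6326, 415) = 1  (6326 = 15×415 + 101, 415 = 4×101 + 11, 101 = 9×11 + 2, 11 = 5×2 + 1, 2 = 2×1).
Back-substituting, 415×(2881) + 6326×(-189) = 1.
Scale by 31: particular solution (89311, -5859); reduce p mod 6326: (747, -49).
General solution: p = 747 + 6326t, q = -49 - 415t for integer t.
3346 ≤ 747 + 6326t ≤ 38293 gives t ∈ [1, 5], which is 5 values.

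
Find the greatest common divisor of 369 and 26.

gcd(369, 26) = 1  (369 = 14×26 + 5, 26 = 5×5 + 1, 5 = 5×1).

1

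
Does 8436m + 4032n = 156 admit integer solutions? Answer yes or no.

yes

gcd(8436, 4032) = 12  (8436 = 2*4032 + 372, 4032 = 10*372 + 312, 372 = 1*312 + 60, 312 = 5*60 + 12, 60 = 5*12).
12 divides 156, so integer solutions exist.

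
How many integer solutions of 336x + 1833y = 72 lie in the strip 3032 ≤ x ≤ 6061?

5

gcd(1833, 336) = 3  (1833 = 5*336 + 153, 336 = 2*153 + 30, 153 = 5*30 + 3, 30 = 10*3).
Back-substituting, 336*(-60) + 1833*(11) = 3.
Scale by 24: particular solution (-1440, 264); reduce x mod 611: (393, -72).
General solution: x = 393 + 611t, y = -72 - 112t for integer t.
3032 ≤ 393 + 611t ≤ 6061 gives t ∈ [5, 9], which is 5 values.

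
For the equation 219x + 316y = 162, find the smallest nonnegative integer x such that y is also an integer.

70

gcd(316, 219) = 1  (316 = 1·219 + 97, 219 = 2·97 + 25, 97 = 3·25 + 22, 25 = 1·22 + 3, 22 = 7·3 + 1, 3 = 3·1).
1 divides 162, so solutions exist.
Back-substituting, 219·(-101) + 316·(70) = 1.
Scale by 162/1 = 162: (x₀, y₀) = (-16362, 11340).
General solution: x = -16362 + 316t, y = 11340 - 219t for integer t.
x ≥ 0: smallest is -16362 mod 316 = 70 (at t = 52), with y = -48.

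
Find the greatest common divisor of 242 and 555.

1

gcd(555, 242):
  555 = 2×242 + 71
  242 = 3×71 + 29
  71 = 2×29 + 13
  29 = 2×13 + 3
  13 = 4×3 + 1
  3 = 3×1
so gcd(555, 242) = 1.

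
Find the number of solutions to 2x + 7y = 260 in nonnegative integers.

19

gcd(7, 2):
  7 = 3*2 + 1
  2 = 2*1
so gcd(7, 2) = 1.
Back-substitute for Bézout coefficients:
  1 = 7 - 3*2
  ... = 2*(-3) + 7*(1)
Scale by 260: one solution is (-780, 260). Reduce x mod 7: (4, 36).
General: x = 4 + 7t, y = 36 - 2t.
x ≥ 0 ⇒ t ≥ 0; y ≥ 0 ⇒ t ≤ 18. So t ∈ [0, 18]: 19 solutions.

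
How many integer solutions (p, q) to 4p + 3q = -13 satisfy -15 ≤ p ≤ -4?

4

gcd(4, 3) = 1.
By Bézout, 4×(1) + 3×(-1) = 1.
Particular solution: (2, -7).
General solution: p = 2 + 3t, q = -7 - 4t for integer t.
-15 ≤ 2 + 3t ≤ -4 gives t ∈ [-5, -2], which is 4 values.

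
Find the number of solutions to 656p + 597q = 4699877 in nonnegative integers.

gcd(656, 597) = 1.
By Bézout, 656×(-172) + 597×(189) = 1.
One solution: (349, 7489).
General: p = 349 + 597t, q = 7489 - 656t.
p ≥ 0 ⇒ t ≥ 0; q ≥ 0 ⇒ t ≤ 11. So t ∈ [0, 11]: 12 solutions.

12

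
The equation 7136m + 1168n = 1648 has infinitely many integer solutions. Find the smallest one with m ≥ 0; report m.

gcd(7136, 1168):
  7136 = 6*1168 + 128
  1168 = 9*128 + 16
  128 = 8*16
so gcd(7136, 1168) = 16.
16 divides 1648, so solutions exist.
Back-substitute for Bézout coefficients:
  16 = 1168 - 9*128
  ... = 7136*(-9) + 1168*(55)
Scale by 1648/16 = 103: (m₀, n₀) = (-927, 5665).
General solution: m = -927 + 73t, n = 5665 - 446t for integer t.
m ≥ 0: smallest is -927 mod 73 = 22 (at t = 13), with n = -133.

22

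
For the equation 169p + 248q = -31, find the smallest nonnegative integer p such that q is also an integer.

gcd(248, 169) = 1.
1 divides -31, so solutions exist.
By Bézout, 169·(113) + 248·(-77) = 1.
Scale by -31/1 = -31: (p₀, q₀) = (-3503, 2387).
General solution: p = -3503 + 248t, q = 2387 - 169t for integer t.
p ≥ 0: smallest is -3503 mod 248 = 217 (at t = 15), with q = -148.

217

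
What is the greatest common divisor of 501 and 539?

gcd(539, 501):
  539 = 1·501 + 38
  501 = 13·38 + 7
  38 = 5·7 + 3
  7 = 2·3 + 1
  3 = 3·1
so gcd(539, 501) = 1.

1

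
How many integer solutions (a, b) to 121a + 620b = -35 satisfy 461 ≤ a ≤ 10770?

16

gcd(620, 121) = 1  (620 = 5·121 + 15, 121 = 8·15 + 1, 15 = 15·1).
Back-substituting, 121·(41) + 620·(-8) = 1.
Scale by -35: particular solution (-1435, 280); reduce a mod 620: (425, -83).
General solution: a = 425 + 620t, b = -83 - 121t for integer t.
461 ≤ 425 + 620t ≤ 10770 gives t ∈ [1, 16], which is 16 values.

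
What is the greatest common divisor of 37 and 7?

gcd(37, 7):
  37 = 5*7 + 2
  7 = 3*2 + 1
  2 = 2*1
so gcd(37, 7) = 1.

1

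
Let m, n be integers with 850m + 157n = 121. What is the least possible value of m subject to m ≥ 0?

gcd(850, 157) = 1  (850 = 5·157 + 65, 157 = 2·65 + 27, 65 = 2·27 + 11, 27 = 2·11 + 5, 11 = 2·5 + 1, 5 = 5·1).
1 divides 121, so solutions exist.
Back-substituting, 850·(29) + 157·(-157) = 1.
Scale by 121/1 = 121: (m₀, n₀) = (3509, -18997).
General solution: m = 3509 + 157t, n = -18997 - 850t for integer t.
m ≥ 0: smallest is 3509 mod 157 = 55 (at t = -22), with n = -297.

55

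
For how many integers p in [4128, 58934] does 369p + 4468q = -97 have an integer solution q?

13

gcd(4468, 369) = 1  (4468 = 12×369 + 40, 369 = 9×40 + 9, 40 = 4×9 + 4, 9 = 2×4 + 1, 4 = 4×1).
Back-substituting, 369×(1005) + 4468×(-83) = 1.
Scale by -97: particular solution (-97485, 8051); reduce p mod 4468: (811, -67).
General solution: p = 811 + 4468t, q = -67 - 369t for integer t.
4128 ≤ 811 + 4468t ≤ 58934 gives t ∈ [1, 13], which is 13 values.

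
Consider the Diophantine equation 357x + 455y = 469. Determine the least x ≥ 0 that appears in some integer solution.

gcd(455, 357) = 7.
7 divides 469, so solutions exist.
By Bézout, 357·(-14) + 455·(11) = 7.
Scale by 469/7 = 67: (x₀, y₀) = (-938, 737).
General solution: x = -938 + 65t, y = 737 - 51t for integer t.
x ≥ 0: smallest is -938 mod 65 = 37 (at t = 15), with y = -28.

37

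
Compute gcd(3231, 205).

gcd(3231, 205):
  3231 = 15×205 + 156
  205 = 1×156 + 49
  156 = 3×49 + 9
  49 = 5×9 + 4
  9 = 2×4 + 1
  4 = 4×1
so gcd(3231, 205) = 1.

1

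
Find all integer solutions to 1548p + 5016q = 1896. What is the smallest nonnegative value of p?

gcd(5016, 1548) = 12  (5016 = 3*1548 + 372, 1548 = 4*372 + 60, 372 = 6*60 + 12, 60 = 5*12).
12 divides 1896, so solutions exist.
Back-substituting, 1548*(-81) + 5016*(25) = 12.
Scale by 1896/12 = 158: (p₀, q₀) = (-12798, 3950).
General solution: p = -12798 + 418t, q = 3950 - 129t for integer t.
p ≥ 0: smallest is -12798 mod 418 = 160 (at t = 31), with q = -49.

160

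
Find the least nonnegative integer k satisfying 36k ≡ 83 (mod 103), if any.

91

gcd(103, 36):
  103 = 2*36 + 31
  36 = 1*31 + 5
  31 = 6*5 + 1
  5 = 5*1
so gcd(103, 36) = 1.
1 divides 83, so solutions exist.
Back-substitute for Bézout coefficients:
  1 = 31 - 6*5
  ... = 36*(-20) + 103*(7)
So 36*(-20) ≡ 1 (mod 103); multiply by 83: k ≡ -1660 (mod 103).
Smallest nonnegative: k = -1660 mod 103 = 91.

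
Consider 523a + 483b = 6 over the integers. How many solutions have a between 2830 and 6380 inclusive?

gcd(523, 483):
  523 = 1×483 + 40
  483 = 12×40 + 3
  40 = 13×3 + 1
  3 = 3×1
so gcd(523, 483) = 1.
Back-substitute for Bézout coefficients:
  1 = 40 - 13×3
  ... = 523×(157) + 483×(-170)
Scale by 6: particular solution (942, -1020); reduce a mod 483: (459, -497).
General solution: a = 459 + 483t, b = -497 - 523t for integer t.
2830 ≤ 459 + 483t ≤ 6380 gives t ∈ [5, 12], which is 8 values.

8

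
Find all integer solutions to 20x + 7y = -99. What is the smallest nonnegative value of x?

gcd(20, 7) = 1  (20 = 2×7 + 6, 7 = 1×6 + 1, 6 = 6×1).
1 divides -99, so solutions exist.
Back-substituting, 20×(-1) + 7×(3) = 1.
Scale by -99/1 = -99: (x₀, y₀) = (99, -297).
General solution: x = 99 + 7t, y = -297 - 20t for integer t.
x ≥ 0: smallest is 99 mod 7 = 1 (at t = -14), with y = -17.

1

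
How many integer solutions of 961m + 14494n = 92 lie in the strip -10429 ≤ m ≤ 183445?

13

gcd(14494, 961) = 1.
By Bézout, 961·(-1101) + 14494·(73) = 1.
Particular solution: (166, -11).
General solution: m = 166 + 14494t, n = -11 - 961t for integer t.
-10429 ≤ 166 + 14494t ≤ 183445 gives t ∈ [0, 12], which is 13 values.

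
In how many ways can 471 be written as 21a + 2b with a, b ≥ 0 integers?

gcd(21, 2) = 1  (21 = 10·2 + 1, 2 = 2·1).
Back-substituting, 21·(1) + 2·(-10) = 1.
Scale by 471: one solution is (471, -4710). Reduce a mod 2: (1, 225).
General: a = 1 + 2t, b = 225 - 21t.
a ≥ 0 ⇒ t ≥ 0; b ≥ 0 ⇒ t ≤ 10. So t ∈ [0, 10]: 11 solutions.

11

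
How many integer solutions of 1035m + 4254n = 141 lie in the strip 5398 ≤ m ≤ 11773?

5

gcd(4254, 1035) = 3.
By Bézout, 1035·(485) + 4254·(-118) = 3.
Particular solution: (107, -26).
General solution: m = 107 + 1418t, n = -26 - 345t for integer t.
5398 ≤ 107 + 1418t ≤ 11773 gives t ∈ [4, 8], which is 5 values.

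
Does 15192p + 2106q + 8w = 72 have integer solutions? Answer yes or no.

gcd(15192, 2106) = 18.
gcd(18, 8) = 2.
2 divides 72, so integer solutions exist.

yes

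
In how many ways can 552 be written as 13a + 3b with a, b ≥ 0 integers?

gcd(13, 3) = 1.
By Bézout, 13*(1) + 3*(-4) = 1.
One solution: (0, 184).
General: a = 0 + 3t, b = 184 - 13t.
a ≥ 0 ⇒ t ≥ 0; b ≥ 0 ⇒ t ≤ 14. So t ∈ [0, 14]: 15 solutions.

15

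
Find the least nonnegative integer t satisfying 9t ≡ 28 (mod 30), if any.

no solution

gcd(30, 9) = 3.
3 does not divide 28, so the congruence has no solution.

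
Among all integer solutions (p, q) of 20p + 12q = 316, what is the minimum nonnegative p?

gcd(20, 12):
  20 = 1·12 + 8
  12 = 1·8 + 4
  8 = 2·4
so gcd(20, 12) = 4.
4 divides 316, so solutions exist.
Back-substitute for Bézout coefficients:
  4 = 12 - 1·8
  ... = 20·(-1) + 12·(2)
Scale by 316/4 = 79: (p₀, q₀) = (-79, 158).
General solution: p = -79 + 3t, q = 158 - 5t for integer t.
p ≥ 0: smallest is -79 mod 3 = 2 (at t = 27), with q = 23.

2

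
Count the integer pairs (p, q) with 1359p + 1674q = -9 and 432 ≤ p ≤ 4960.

gcd(1674, 1359) = 9  (1674 = 1·1359 + 315, 1359 = 4·315 + 99, 315 = 3·99 + 18, 99 = 5·18 + 9, 18 = 2·9).
Back-substituting, 1359·(85) + 1674·(-69) = 9.
Scale by -1: particular solution (-85, 69); reduce p mod 186: (101, -82).
General solution: p = 101 + 186t, q = -82 - 151t for integer t.
432 ≤ 101 + 186t ≤ 4960 gives t ∈ [2, 26], which is 25 values.

25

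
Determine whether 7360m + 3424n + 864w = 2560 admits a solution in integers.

gcd(7360, 3424) = 32  (7360 = 2*3424 + 512, 3424 = 6*512 + 352, 512 = 1*352 + 160, 352 = 2*160 + 32, 160 = 5*32).
gcd(32, 864) = 32.
32 divides 2560, so integer solutions exist.

yes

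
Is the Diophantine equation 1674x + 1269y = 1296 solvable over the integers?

yes

gcd(1674, 1269) = 27  (1674 = 1*1269 + 405, 1269 = 3*405 + 54, 405 = 7*54 + 27, 54 = 2*27).
27 divides 1296, so integer solutions exist.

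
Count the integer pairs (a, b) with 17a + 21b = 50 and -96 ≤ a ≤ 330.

20

gcd(21, 17) = 1  (21 = 1·17 + 4, 17 = 4·4 + 1, 4 = 4·1).
Back-substituting, 17·(5) + 21·(-4) = 1.
Scale by 50: particular solution (250, -200); reduce a mod 21: (19, -13).
General solution: a = 19 + 21t, b = -13 - 17t for integer t.
-96 ≤ 19 + 21t ≤ 330 gives t ∈ [-5, 14], which is 20 values.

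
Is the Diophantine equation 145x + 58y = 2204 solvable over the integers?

yes

gcd(145, 58):
  145 = 2×58 + 29
  58 = 2×29
so gcd(145, 58) = 29.
29 divides 2204, so integer solutions exist.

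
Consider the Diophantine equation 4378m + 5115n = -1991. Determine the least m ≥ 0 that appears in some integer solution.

433

gcd(5115, 4378) = 11.
11 divides -1991, so solutions exist.
By Bézout, 4378·(-118) + 5115·(101) = 11.
Scale by -1991/11 = -181: (m₀, n₀) = (21358, -18281).
General solution: m = 21358 + 465t, n = -18281 - 398t for integer t.
m ≥ 0: smallest is 21358 mod 465 = 433 (at t = -45), with n = -371.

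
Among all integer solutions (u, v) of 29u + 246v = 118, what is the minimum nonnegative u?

gcd(246, 29) = 1  (246 = 8·29 + 14, 29 = 2·14 + 1, 14 = 14·1).
1 divides 118, so solutions exist.
Back-substituting, 29·(17) + 246·(-2) = 1.
Scale by 118/1 = 118: (u₀, v₀) = (2006, -236).
General solution: u = 2006 + 246t, v = -236 - 29t for integer t.
u ≥ 0: smallest is 2006 mod 246 = 38 (at t = -8), with v = -4.

38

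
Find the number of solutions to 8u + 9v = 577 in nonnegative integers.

8

gcd(9, 8) = 1.
By Bézout, 8*(-1) + 9*(1) = 1.
One solution: (8, 57).
General: u = 8 + 9t, v = 57 - 8t.
u ≥ 0 ⇒ t ≥ 0; v ≥ 0 ⇒ t ≤ 7. So t ∈ [0, 7]: 8 solutions.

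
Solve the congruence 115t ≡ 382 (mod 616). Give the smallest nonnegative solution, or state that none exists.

gcd(616, 115):
  616 = 5·115 + 41
  115 = 2·41 + 33
  41 = 1·33 + 8
  33 = 4·8 + 1
  8 = 8·1
so gcd(616, 115) = 1.
1 divides 382, so solutions exist.
Back-substitute for Bézout coefficients:
  1 = 33 - 4·8
  ... = 115·(75) + 616·(-14)
So 115·(75) ≡ 1 (mod 616); multiply by 382: t ≡ 28650 (mod 616).
Smallest nonnegative: t = 28650 mod 616 = 314.

314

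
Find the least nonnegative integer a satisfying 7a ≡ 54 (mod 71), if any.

gcd(71, 7):
  71 = 10*7 + 1
  7 = 7*1
so gcd(71, 7) = 1.
1 divides 54, so solutions exist.
Back-substitute for Bézout coefficients:
  1 = 71 - 10*7
  ... = 7*(-10) + 71*(1)
So 7*(-10) ≡ 1 (mod 71); multiply by 54: a ≡ -540 (mod 71).
Smallest nonnegative: a = -540 mod 71 = 28.

28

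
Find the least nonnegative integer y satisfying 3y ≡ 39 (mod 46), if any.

gcd(46, 3):
  46 = 15·3 + 1
  3 = 3·1
so gcd(46, 3) = 1.
1 divides 39, so solutions exist.
Back-substitute for Bézout coefficients:
  1 = 46 - 15·3
  ... = 3·(-15) + 46·(1)
So 3·(-15) ≡ 1 (mod 46); multiply by 39: y ≡ -585 (mod 46).
Smallest nonnegative: y = -585 mod 46 = 13.

13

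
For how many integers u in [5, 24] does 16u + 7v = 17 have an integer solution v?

3

gcd(16, 7) = 1.
By Bézout, 16×(-3) + 7×(7) = 1.
Particular solution: (5, -9).
General solution: u = 5 + 7t, v = -9 - 16t for integer t.
5 ≤ 5 + 7t ≤ 24 gives t ∈ [0, 2], which is 3 values.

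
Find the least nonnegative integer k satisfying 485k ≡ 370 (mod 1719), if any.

gcd(1719, 485) = 1  (1719 = 3*485 + 264, 485 = 1*264 + 221, 264 = 1*221 + 43, 221 = 5*43 + 6, 43 = 7*6 + 1, 6 = 6*1).
1 divides 370, so solutions exist.
Back-substituting, 485*(-280) + 1719*(79) = 1.
So 485*(-280) ≡ 1 (mod 1719); multiply by 370: k ≡ -103600 (mod 1719).
Smallest nonnegative: k = -103600 mod 1719 = 1259.

1259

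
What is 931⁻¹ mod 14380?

7831

gcd(14380, 931) = 1  (14380 = 15*931 + 415, 931 = 2*415 + 101, 415 = 4*101 + 11, 101 = 9*11 + 2, 11 = 5*2 + 1, 2 = 2*1).
Back-substituting, 931*(-6549) + 14380*(424) = 1.
So 931*-6549 ≡ 1 (mod 14380), and -6549 mod 14380 = 7831.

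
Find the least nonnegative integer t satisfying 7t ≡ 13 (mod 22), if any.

5

gcd(22, 7):
  22 = 3×7 + 1
  7 = 7×1
so gcd(22, 7) = 1.
1 divides 13, so solutions exist.
Back-substitute for Bézout coefficients:
  1 = 22 - 3×7
  ... = 7×(-3) + 22×(1)
So 7×(-3) ≡ 1 (mod 22); multiply by 13: t ≡ -39 (mod 22).
Smallest nonnegative: t = -39 mod 22 = 5.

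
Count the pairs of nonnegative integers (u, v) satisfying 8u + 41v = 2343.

gcd(41, 8) = 1  (41 = 5*8 + 1, 8 = 8*1).
Back-substituting, 8*(-5) + 41*(1) = 1.
Scale by 2343: one solution is (-11715, 2343). Reduce u mod 41: (11, 55).
General: u = 11 + 41t, v = 55 - 8t.
u ≥ 0 ⇒ t ≥ 0; v ≥ 0 ⇒ t ≤ 6. So t ∈ [0, 6]: 7 solutions.

7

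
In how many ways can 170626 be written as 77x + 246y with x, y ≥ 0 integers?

gcd(246, 77):
  246 = 3·77 + 15
  77 = 5·15 + 2
  15 = 7·2 + 1
  2 = 2·1
so gcd(246, 77) = 1.
Back-substitute for Bézout coefficients:
  1 = 15 - 7·2
  ... = 77·(-115) + 246·(36)
Scale by 170626: one solution is (-19621990, 6142536). Reduce x mod 246: (200, 631).
General: x = 200 + 246t, y = 631 - 77t.
x ≥ 0 ⇒ t ≥ 0; y ≥ 0 ⇒ t ≤ 8. So t ∈ [0, 8]: 9 solutions.

9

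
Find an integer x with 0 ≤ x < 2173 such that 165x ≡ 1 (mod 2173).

698

gcd(2173, 165):
  2173 = 13*165 + 28
  165 = 5*28 + 25
  28 = 1*25 + 3
  25 = 8*3 + 1
  3 = 3*1
so gcd(2173, 165) = 1.
Back-substitute for Bézout coefficients:
  1 = 25 - 8*3
  ... = 165*(698) + 2173*(-53)
So 165*698 ≡ 1 (mod 2173), and 698 mod 2173 = 698.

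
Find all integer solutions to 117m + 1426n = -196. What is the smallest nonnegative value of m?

1144

gcd(1426, 117) = 1.
1 divides -196, so solutions exist.
By Bézout, 117×(-195) + 1426×(16) = 1.
Scale by -196/1 = -196: (m₀, n₀) = (38220, -3136).
General solution: m = 38220 + 1426t, n = -3136 - 117t for integer t.
m ≥ 0: smallest is 38220 mod 1426 = 1144 (at t = -26), with n = -94.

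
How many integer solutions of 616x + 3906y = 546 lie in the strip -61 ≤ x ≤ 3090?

gcd(3906, 616):
  3906 = 6*616 + 210
  616 = 2*210 + 196
  210 = 1*196 + 14
  196 = 14*14
so gcd(3906, 616) = 14.
Back-substitute for Bézout coefficients:
  14 = 210 - 1*196
  ... = 616*(-19) + 3906*(3)
Scale by 39: particular solution (-741, 117); reduce x mod 279: (96, -15).
General solution: x = 96 + 279t, y = -15 - 44t for integer t.
-61 ≤ 96 + 279t ≤ 3090 gives t ∈ [0, 10], which is 11 values.

11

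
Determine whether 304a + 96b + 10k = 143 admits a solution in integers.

gcd(304, 96) = 16  (304 = 3*96 + 16, 96 = 6*16).
gcd(16, 10) = 2.
2 does not divide 143 (remainder 1), so no integer solutions.

no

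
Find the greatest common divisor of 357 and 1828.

gcd(1828, 357) = 1  (1828 = 5*357 + 43, 357 = 8*43 + 13, 43 = 3*13 + 4, 13 = 3*4 + 1, 4 = 4*1).

1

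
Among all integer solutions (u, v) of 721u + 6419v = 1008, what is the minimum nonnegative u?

gcd(6419, 721):
  6419 = 8×721 + 651
  721 = 1×651 + 70
  651 = 9×70 + 21
  70 = 3×21 + 7
  21 = 3×7
so gcd(6419, 721) = 7.
7 divides 1008, so solutions exist.
Back-substitute for Bézout coefficients:
  7 = 70 - 3×21
  ... = 721×(276) + 6419×(-31)
Scale by 1008/7 = 144: (u₀, v₀) = (39744, -4464).
General solution: u = 39744 + 917t, v = -4464 - 103t for integer t.
u ≥ 0: smallest is 39744 mod 917 = 313 (at t = -43), with v = -35.

313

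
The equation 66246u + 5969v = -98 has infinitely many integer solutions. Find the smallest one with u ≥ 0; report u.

854

gcd(66246, 5969):
  66246 = 11·5969 + 587
  5969 = 10·587 + 99
  587 = 5·99 + 92
  99 = 1·92 + 7
  92 = 13·7 + 1
  7 = 7·1
so gcd(66246, 5969) = 1.
1 divides -98, so solutions exist.
Back-substitute for Bézout coefficients:
  1 = 92 - 13·7
  ... = 66246·(844) + 5969·(-9367)
Scale by -98/1 = -98: (u₀, v₀) = (-82712, 917966).
General solution: u = -82712 + 5969t, v = 917966 - 66246t for integer t.
u ≥ 0: smallest is -82712 mod 5969 = 854 (at t = 14), with v = -9478.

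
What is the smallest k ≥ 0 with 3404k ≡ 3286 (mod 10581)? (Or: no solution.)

gcd(10581, 3404):
  10581 = 3*3404 + 369
  3404 = 9*369 + 83
  369 = 4*83 + 37
  83 = 2*37 + 9
  37 = 4*9 + 1
  9 = 9*1
so gcd(10581, 3404) = 1.
1 divides 3286, so solutions exist.
Back-substitute for Bézout coefficients:
  1 = 37 - 4*9
  ... = 3404*(-1147) + 10581*(369)
So 3404*(-1147) ≡ 1 (mod 10581); multiply by 3286: k ≡ -3769042 (mod 10581).
Smallest nonnegative: k = -3769042 mod 10581 = 8375.

8375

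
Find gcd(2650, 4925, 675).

25

gcd(4925, 2650) = 25.
gcd(25, 675) = 25.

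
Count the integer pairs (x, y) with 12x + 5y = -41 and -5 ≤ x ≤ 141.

29

gcd(12, 5) = 1  (12 = 2×5 + 2, 5 = 2×2 + 1, 2 = 2×1).
Back-substituting, 12×(-2) + 5×(5) = 1.
Scale by -41: particular solution (82, -205); reduce x mod 5: (2, -13).
General solution: x = 2 + 5t, y = -13 - 12t for integer t.
-5 ≤ 2 + 5t ≤ 141 gives t ∈ [-1, 27], which is 29 values.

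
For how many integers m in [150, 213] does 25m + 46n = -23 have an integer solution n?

2

gcd(46, 25):
  46 = 1*25 + 21
  25 = 1*21 + 4
  21 = 5*4 + 1
  4 = 4*1
so gcd(46, 25) = 1.
Back-substitute for Bézout coefficients:
  1 = 21 - 5*4
  ... = 25*(-11) + 46*(6)
Scale by -23: particular solution (253, -138); reduce m mod 46: (23, -13).
General solution: m = 23 + 46t, n = -13 - 25t for integer t.
150 ≤ 23 + 46t ≤ 213 gives t ∈ [3, 4], which is 2 values.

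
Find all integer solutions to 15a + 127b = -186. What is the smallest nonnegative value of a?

gcd(127, 15):
  127 = 8·15 + 7
  15 = 2·7 + 1
  7 = 7·1
so gcd(127, 15) = 1.
1 divides -186, so solutions exist.
Back-substitute for Bézout coefficients:
  1 = 15 - 2·7
  ... = 15·(17) + 127·(-2)
Scale by -186/1 = -186: (a₀, b₀) = (-3162, 372).
General solution: a = -3162 + 127t, b = 372 - 15t for integer t.
a ≥ 0: smallest is -3162 mod 127 = 13 (at t = 25), with b = -3.

13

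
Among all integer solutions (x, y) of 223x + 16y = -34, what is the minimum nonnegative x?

2

gcd(223, 16):
  223 = 13×16 + 15
  16 = 1×15 + 1
  15 = 15×1
so gcd(223, 16) = 1.
1 divides -34, so solutions exist.
Back-substitute for Bézout coefficients:
  1 = 16 - 1×15
  ... = 223×(-1) + 16×(14)
Scale by -34/1 = -34: (x₀, y₀) = (34, -476).
General solution: x = 34 + 16t, y = -476 - 223t for integer t.
x ≥ 0: smallest is 34 mod 16 = 2 (at t = -2), with y = -30.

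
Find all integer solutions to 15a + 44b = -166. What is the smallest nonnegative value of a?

30

gcd(44, 15):
  44 = 2·15 + 14
  15 = 1·14 + 1
  14 = 14·1
so gcd(44, 15) = 1.
1 divides -166, so solutions exist.
Back-substitute for Bézout coefficients:
  1 = 15 - 1·14
  ... = 15·(3) + 44·(-1)
Scale by -166/1 = -166: (a₀, b₀) = (-498, 166).
General solution: a = -498 + 44t, b = 166 - 15t for integer t.
a ≥ 0: smallest is -498 mod 44 = 30 (at t = 12), with b = -14.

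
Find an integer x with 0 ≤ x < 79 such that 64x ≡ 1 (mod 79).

gcd(79, 64) = 1.
By Bézout, 64*(21) + 79*(-17) = 1.
So 64*21 ≡ 1 (mod 79), and 21 mod 79 = 21.

21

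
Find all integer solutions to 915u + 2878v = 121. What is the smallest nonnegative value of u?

gcd(2878, 915) = 1.
1 divides 121, so solutions exist.
By Bézout, 915·(-541) + 2878·(172) = 1.
Scale by 121/1 = 121: (u₀, v₀) = (-65461, 20812).
General solution: u = -65461 + 2878t, v = 20812 - 915t for integer t.
u ≥ 0: smallest is -65461 mod 2878 = 733 (at t = 23), with v = -233.

733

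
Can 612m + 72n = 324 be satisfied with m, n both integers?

gcd(612, 72) = 36  (612 = 8×72 + 36, 72 = 2×36).
36 divides 324, so integer solutions exist.

yes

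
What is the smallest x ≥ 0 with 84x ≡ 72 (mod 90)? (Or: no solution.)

gcd(90, 84):
  90 = 1×84 + 6
  84 = 14×6
so gcd(90, 84) = 6.
6 divides 72, so solutions exist.
Back-substitute for Bézout coefficients:
  6 = 90 - 1×84
  ... = 84×(-1) + 90×(1)
So 84×(-1) ≡ 6 (mod 90); multiply by 12: x ≡ -12 (mod 15).
Smallest nonnegative: x = -12 mod 15 = 3.

3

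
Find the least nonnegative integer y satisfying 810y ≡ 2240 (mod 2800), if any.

224

gcd(2800, 810):
  2800 = 3·810 + 370
  810 = 2·370 + 70
  370 = 5·70 + 20
  70 = 3·20 + 10
  20 = 2·10
so gcd(2800, 810) = 10.
10 divides 2240, so solutions exist.
Back-substitute for Bézout coefficients:
  10 = 70 - 3·20
  ... = 810·(121) + 2800·(-35)
So 810·(121) ≡ 10 (mod 2800); multiply by 224: y ≡ 27104 (mod 280).
Smallest nonnegative: y = 27104 mod 280 = 224.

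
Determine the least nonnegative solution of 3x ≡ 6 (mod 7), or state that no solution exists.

2

gcd(7, 3):
  7 = 2·3 + 1
  3 = 3·1
so gcd(7, 3) = 1.
1 divides 6, so solutions exist.
Back-substitute for Bézout coefficients:
  1 = 7 - 2·3
  ... = 3·(-2) + 7·(1)
So 3·(-2) ≡ 1 (mod 7); multiply by 6: x ≡ -12 (mod 7).
Smallest nonnegative: x = -12 mod 7 = 2.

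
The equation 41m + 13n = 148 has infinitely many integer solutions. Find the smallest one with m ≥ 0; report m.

9

gcd(41, 13):
  41 = 3*13 + 2
  13 = 6*2 + 1
  2 = 2*1
so gcd(41, 13) = 1.
1 divides 148, so solutions exist.
Back-substitute for Bézout coefficients:
  1 = 13 - 6*2
  ... = 41*(-6) + 13*(19)
Scale by 148/1 = 148: (m₀, n₀) = (-888, 2812).
General solution: m = -888 + 13t, n = 2812 - 41t for integer t.
m ≥ 0: smallest is -888 mod 13 = 9 (at t = 69), with n = -17.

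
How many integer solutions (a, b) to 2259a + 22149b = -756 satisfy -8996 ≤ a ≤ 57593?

27

gcd(22149, 2259):
  22149 = 9*2259 + 1818
  2259 = 1*1818 + 441
  1818 = 4*441 + 54
  441 = 8*54 + 9
  54 = 6*9
so gcd(22149, 2259) = 9.
Back-substitute for Bézout coefficients:
  9 = 441 - 8*54
  ... = 2259*(402) + 22149*(-41)
Scale by -84: particular solution (-33768, 3444); reduce a mod 2461: (686, -70).
General solution: a = 686 + 2461t, b = -70 - 251t for integer t.
-8996 ≤ 686 + 2461t ≤ 57593 gives t ∈ [-3, 23], which is 27 values.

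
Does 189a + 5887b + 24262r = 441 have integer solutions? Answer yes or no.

gcd(5887, 189):
  5887 = 31*189 + 28
  189 = 6*28 + 21
  28 = 1*21 + 7
  21 = 3*7
so gcd(5887, 189) = 7.
gcd(7, 24262) = 7.
7 divides 441, so integer solutions exist.

yes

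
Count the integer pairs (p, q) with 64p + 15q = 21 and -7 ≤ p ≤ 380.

gcd(64, 15) = 1.
By Bézout, 64×(4) + 15×(-17) = 1.
Particular solution: (9, -37).
General solution: p = 9 + 15t, q = -37 - 64t for integer t.
-7 ≤ 9 + 15t ≤ 380 gives t ∈ [-1, 24], which is 26 values.

26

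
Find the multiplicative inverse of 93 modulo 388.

121

gcd(388, 93) = 1.
By Bézout, 93·(121) + 388·(-29) = 1.
So 93·121 ≡ 1 (mod 388), and 121 mod 388 = 121.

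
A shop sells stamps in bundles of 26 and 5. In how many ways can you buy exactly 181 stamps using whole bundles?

2

Need nonnegative integers with 26j + 5k = 181.
gcd(26, 5) = 1, and 26·(1) + 5·(-5) = 1.
So (j₀, k₀) = (181, -905); general j = 181 + 5t, k = -905 - 26t.
j ≥ 0 ⇒ t ≥ -36; k ≥ 0 ⇒ t ≤ -35. That's 2 values of t.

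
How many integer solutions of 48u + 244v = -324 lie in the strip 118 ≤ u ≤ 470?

6

gcd(244, 48):
  244 = 5*48 + 4
  48 = 12*4
so gcd(244, 48) = 4.
Back-substitute for Bézout coefficients:
  4 = 244 - 5*48
  ... = 48*(-5) + 244*(1)
Scale by -81: particular solution (405, -81); reduce u mod 61: (39, -9).
General solution: u = 39 + 61t, v = -9 - 12t for integer t.
118 ≤ 39 + 61t ≤ 470 gives t ∈ [2, 7], which is 6 values.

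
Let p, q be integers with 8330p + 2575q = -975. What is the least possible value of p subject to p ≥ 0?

75

gcd(8330, 2575):
  8330 = 3·2575 + 605
  2575 = 4·605 + 155
  605 = 3·155 + 140
  155 = 1·140 + 15
  140 = 9·15 + 5
  15 = 3·5
so gcd(8330, 2575) = 5.
5 divides -975, so solutions exist.
Back-substitute for Bézout coefficients:
  5 = 140 - 9·15
  ... = 8330·(166) + 2575·(-537)
Scale by -975/5 = -195: (p₀, q₀) = (-32370, 104715).
General solution: p = -32370 + 515t, q = 104715 - 1666t for integer t.
p ≥ 0: smallest is -32370 mod 515 = 75 (at t = 63), with q = -243.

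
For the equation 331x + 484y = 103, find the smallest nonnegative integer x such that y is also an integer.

gcd(484, 331) = 1  (484 = 1×331 + 153, 331 = 2×153 + 25, 153 = 6×25 + 3, 25 = 8×3 + 1, 3 = 3×1).
1 divides 103, so solutions exist.
Back-substituting, 331×(155) + 484×(-106) = 1.
Scale by 103/1 = 103: (x₀, y₀) = (15965, -10918).
General solution: x = 15965 + 484t, y = -10918 - 331t for integer t.
x ≥ 0: smallest is 15965 mod 484 = 477 (at t = -32), with y = -326.

477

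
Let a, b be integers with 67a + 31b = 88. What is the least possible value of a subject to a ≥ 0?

30

gcd(67, 31):
  67 = 2*31 + 5
  31 = 6*5 + 1
  5 = 5*1
so gcd(67, 31) = 1.
1 divides 88, so solutions exist.
Back-substitute for Bézout coefficients:
  1 = 31 - 6*5
  ... = 67*(-6) + 31*(13)
Scale by 88/1 = 88: (a₀, b₀) = (-528, 1144).
General solution: a = -528 + 31t, b = 1144 - 67t for integer t.
a ≥ 0: smallest is -528 mod 31 = 30 (at t = 18), with b = -62.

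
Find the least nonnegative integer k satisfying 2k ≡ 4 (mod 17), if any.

2

gcd(17, 2) = 1  (17 = 8*2 + 1, 2 = 2*1).
1 divides 4, so solutions exist.
Back-substituting, 2*(-8) + 17*(1) = 1.
So 2*(-8) ≡ 1 (mod 17); multiply by 4: k ≡ -32 (mod 17).
Smallest nonnegative: k = -32 mod 17 = 2.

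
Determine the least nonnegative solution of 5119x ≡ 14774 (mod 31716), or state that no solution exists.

gcd(31716, 5119) = 1  (31716 = 6*5119 + 1002, 5119 = 5*1002 + 109, 1002 = 9*109 + 21, 109 = 5*21 + 4, 21 = 5*4 + 1, 4 = 4*1).
1 divides 14774, so solutions exist.
Back-substituting, 5119*(-7565) + 31716*(1221) = 1.
So 5119*(-7565) ≡ 1 (mod 31716); multiply by 14774: x ≡ -111765310 (mod 31716).
Smallest nonnegative: x = -111765310 mod 31716 = 1874.

1874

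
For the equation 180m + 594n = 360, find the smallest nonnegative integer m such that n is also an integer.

2

gcd(594, 180):
  594 = 3*180 + 54
  180 = 3*54 + 18
  54 = 3*18
so gcd(594, 180) = 18.
18 divides 360, so solutions exist.
Back-substitute for Bézout coefficients:
  18 = 180 - 3*54
  ... = 180*(10) + 594*(-3)
Scale by 360/18 = 20: (m₀, n₀) = (200, -60).
General solution: m = 200 + 33t, n = -60 - 10t for integer t.
m ≥ 0: smallest is 200 mod 33 = 2 (at t = -6), with n = 0.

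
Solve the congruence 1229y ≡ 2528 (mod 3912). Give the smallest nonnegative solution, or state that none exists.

88

gcd(3912, 1229) = 1  (3912 = 3·1229 + 225, 1229 = 5·225 + 104, 225 = 2·104 + 17, 104 = 6·17 + 2, 17 = 8·2 + 1, 2 = 2·1).
1 divides 2528, so solutions exist.
Back-substituting, 1229·(-1843) + 3912·(579) = 1.
So 1229·(-1843) ≡ 1 (mod 3912); multiply by 2528: y ≡ -4659104 (mod 3912).
Smallest nonnegative: y = -4659104 mod 3912 = 88.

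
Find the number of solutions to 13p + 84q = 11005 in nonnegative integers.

10

gcd(84, 13) = 1  (84 = 6·13 + 6, 13 = 2·6 + 1, 6 = 6·1).
Back-substituting, 13·(13) + 84·(-2) = 1.
Scale by 11005: one solution is (143065, -22010). Reduce p mod 84: (13, 129).
General: p = 13 + 84t, q = 129 - 13t.
p ≥ 0 ⇒ t ≥ 0; q ≥ 0 ⇒ t ≤ 9. So t ∈ [0, 9]: 10 solutions.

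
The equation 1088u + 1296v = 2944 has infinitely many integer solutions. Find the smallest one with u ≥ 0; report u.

17

gcd(1296, 1088):
  1296 = 1·1088 + 208
  1088 = 5·208 + 48
  208 = 4·48 + 16
  48 = 3·16
so gcd(1296, 1088) = 16.
16 divides 2944, so solutions exist.
Back-substitute for Bézout coefficients:
  16 = 208 - 4·48
  ... = 1088·(-25) + 1296·(21)
Scale by 2944/16 = 184: (u₀, v₀) = (-4600, 3864).
General solution: u = -4600 + 81t, v = 3864 - 68t for integer t.
u ≥ 0: smallest is -4600 mod 81 = 17 (at t = 57), with v = -12.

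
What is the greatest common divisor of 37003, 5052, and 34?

1

gcd(37003, 5052) = 1.
gcd(1, 34) = 1.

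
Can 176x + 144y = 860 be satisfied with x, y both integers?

no

gcd(176, 144) = 16.
16 does not divide 860 (remainder 12), so no integer solutions.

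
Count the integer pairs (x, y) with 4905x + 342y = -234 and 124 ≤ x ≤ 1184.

gcd(4905, 342) = 9  (4905 = 14·342 + 117, 342 = 2·117 + 108, 117 = 1·108 + 9, 108 = 12·9).
Back-substituting, 4905·(3) + 342·(-43) = 9.
Scale by -26: particular solution (-78, 1118); reduce x mod 38: (36, -517).
General solution: x = 36 + 38t, y = -517 - 545t for integer t.
124 ≤ 36 + 38t ≤ 1184 gives t ∈ [3, 30], which is 28 values.

28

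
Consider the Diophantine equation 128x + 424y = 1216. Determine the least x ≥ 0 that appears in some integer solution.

36

gcd(424, 128):
  424 = 3*128 + 40
  128 = 3*40 + 8
  40 = 5*8
so gcd(424, 128) = 8.
8 divides 1216, so solutions exist.
Back-substitute for Bézout coefficients:
  8 = 128 - 3*40
  ... = 128*(10) + 424*(-3)
Scale by 1216/8 = 152: (x₀, y₀) = (1520, -456).
General solution: x = 1520 + 53t, y = -456 - 16t for integer t.
x ≥ 0: smallest is 1520 mod 53 = 36 (at t = -28), with y = -8.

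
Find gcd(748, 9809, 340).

17

gcd(9809, 748) = 17.
gcd(17, 340) = 17.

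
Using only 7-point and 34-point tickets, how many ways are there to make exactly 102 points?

1

Need nonnegative integers with 7j + 34k = 102.
gcd(7, 34) = 1, and 7·(5) + 34·(-1) = 1.
So (j₀, k₀) = (510, -102); general j = 510 + 34t, k = -102 - 7t.
j ≥ 0 ⇒ t ≥ -15; k ≥ 0 ⇒ t ≤ -15. That's 1 value of t.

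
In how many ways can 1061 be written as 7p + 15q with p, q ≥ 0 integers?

gcd(15, 7) = 1.
By Bézout, 7·(-2) + 15·(1) = 1.
One solution: (8, 67).
General: p = 8 + 15t, q = 67 - 7t.
p ≥ 0 ⇒ t ≥ 0; q ≥ 0 ⇒ t ≤ 9. So t ∈ [0, 9]: 10 solutions.

10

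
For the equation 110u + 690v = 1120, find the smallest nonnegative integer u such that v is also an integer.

gcd(690, 110):
  690 = 6*110 + 30
  110 = 3*30 + 20
  30 = 1*20 + 10
  20 = 2*10
so gcd(690, 110) = 10.
10 divides 1120, so solutions exist.
Back-substitute for Bézout coefficients:
  10 = 30 - 1*20
  ... = 110*(-25) + 690*(4)
Scale by 1120/10 = 112: (u₀, v₀) = (-2800, 448).
General solution: u = -2800 + 69t, v = 448 - 11t for integer t.
u ≥ 0: smallest is -2800 mod 69 = 29 (at t = 41), with v = -3.

29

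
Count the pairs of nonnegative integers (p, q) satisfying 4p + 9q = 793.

gcd(9, 4) = 1  (9 = 2*4 + 1, 4 = 4*1).
Back-substituting, 4*(-2) + 9*(1) = 1.
Scale by 793: one solution is (-1586, 793). Reduce p mod 9: (7, 85).
General: p = 7 + 9t, q = 85 - 4t.
p ≥ 0 ⇒ t ≥ 0; q ≥ 0 ⇒ t ≤ 21. So t ∈ [0, 21]: 22 solutions.

22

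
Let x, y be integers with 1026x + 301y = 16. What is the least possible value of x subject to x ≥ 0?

284

gcd(1026, 301) = 1.
1 divides 16, so solutions exist.
By Bézout, 1026*(93) + 301*(-317) = 1.
Scale by 16/1 = 16: (x₀, y₀) = (1488, -5072).
General solution: x = 1488 + 301t, y = -5072 - 1026t for integer t.
x ≥ 0: smallest is 1488 mod 301 = 284 (at t = -4), with y = -968.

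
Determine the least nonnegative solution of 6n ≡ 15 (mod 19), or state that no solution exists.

12

gcd(19, 6) = 1  (19 = 3×6 + 1, 6 = 6×1).
1 divides 15, so solutions exist.
Back-substituting, 6×(-3) + 19×(1) = 1.
So 6×(-3) ≡ 1 (mod 19); multiply by 15: n ≡ -45 (mod 19).
Smallest nonnegative: n = -45 mod 19 = 12.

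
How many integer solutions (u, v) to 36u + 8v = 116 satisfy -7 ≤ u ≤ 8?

8

gcd(36, 8) = 4.
By Bézout, 36·(1) + 8·(-4) = 4.
Particular solution: (1, 10).
General solution: u = 1 + 2t, v = 10 - 9t for integer t.
-7 ≤ 1 + 2t ≤ 8 gives t ∈ [-4, 3], which is 8 values.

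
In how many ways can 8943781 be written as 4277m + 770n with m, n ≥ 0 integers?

gcd(4277, 770) = 7  (4277 = 5·770 + 427, 770 = 1·427 + 343, 427 = 1·343 + 84, 343 = 4·84 + 7, 84 = 12·7).
Back-substituting, 4277·(-9) + 770·(50) = 7.
Scale by 1277683: one solution is (-11499147, 63884150). Reduce m mod 110: (33, 11432).
General: m = 33 + 110t, n = 11432 - 611t.
m ≥ 0 ⇒ t ≥ 0; n ≥ 0 ⇒ t ≤ 18. So t ∈ [0, 18]: 19 solutions.

19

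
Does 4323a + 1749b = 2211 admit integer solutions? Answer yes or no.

yes

gcd(4323, 1749) = 33  (4323 = 2×1749 + 825, 1749 = 2×825 + 99, 825 = 8×99 + 33, 99 = 3×33).
33 divides 2211, so integer solutions exist.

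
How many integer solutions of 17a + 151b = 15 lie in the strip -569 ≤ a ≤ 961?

10

gcd(151, 17) = 1.
By Bézout, 17·(-71) + 151·(8) = 1.
Particular solution: (143, -16).
General solution: a = 143 + 151t, b = -16 - 17t for integer t.
-569 ≤ 143 + 151t ≤ 961 gives t ∈ [-4, 5], which is 10 values.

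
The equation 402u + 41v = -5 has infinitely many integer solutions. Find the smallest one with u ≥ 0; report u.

gcd(402, 41) = 1.
1 divides -5, so solutions exist.
By Bézout, 402·(5) + 41·(-49) = 1.
Scale by -5/1 = -5: (u₀, v₀) = (-25, 245).
General solution: u = -25 + 41t, v = 245 - 402t for integer t.
u ≥ 0: smallest is -25 mod 41 = 16 (at t = 1), with v = -157.

16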